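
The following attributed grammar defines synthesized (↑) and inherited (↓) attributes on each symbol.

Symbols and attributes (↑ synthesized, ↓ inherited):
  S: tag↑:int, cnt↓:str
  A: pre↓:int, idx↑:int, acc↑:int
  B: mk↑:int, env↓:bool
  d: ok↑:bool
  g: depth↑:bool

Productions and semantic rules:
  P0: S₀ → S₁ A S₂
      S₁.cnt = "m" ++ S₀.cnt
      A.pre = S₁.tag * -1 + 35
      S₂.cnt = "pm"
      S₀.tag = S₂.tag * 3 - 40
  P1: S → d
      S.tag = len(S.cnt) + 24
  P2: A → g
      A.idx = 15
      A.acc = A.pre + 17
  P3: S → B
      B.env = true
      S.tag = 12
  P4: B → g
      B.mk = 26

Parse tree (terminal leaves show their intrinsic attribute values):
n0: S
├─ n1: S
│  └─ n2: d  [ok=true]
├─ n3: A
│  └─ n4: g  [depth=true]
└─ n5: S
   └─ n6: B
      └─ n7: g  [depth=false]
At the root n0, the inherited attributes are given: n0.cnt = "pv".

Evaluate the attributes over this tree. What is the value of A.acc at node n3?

1. n0.cnt = "pv"  [given at root]
2. n1.cnt = "mpv"  ["m" ++ S₀.cnt]
3. n2.ok = true  [terminal]
4. n1.tag = 27  [len(S.cnt) + 24]
5. n3.pre = 8  [S₁.tag * -1 + 35]
6. n4.depth = true  [terminal]
7. n3.idx = 15  [15]
8. n3.acc = 25  [A.pre + 17]
9. n5.cnt = "pm"  ["pm"]
10. n6.env = true  [true]
11. n7.depth = false  [terminal]
12. n6.mk = 26  [26]
13. n5.tag = 12  [12]
14. n0.tag = -4  [S₂.tag * 3 - 40]

25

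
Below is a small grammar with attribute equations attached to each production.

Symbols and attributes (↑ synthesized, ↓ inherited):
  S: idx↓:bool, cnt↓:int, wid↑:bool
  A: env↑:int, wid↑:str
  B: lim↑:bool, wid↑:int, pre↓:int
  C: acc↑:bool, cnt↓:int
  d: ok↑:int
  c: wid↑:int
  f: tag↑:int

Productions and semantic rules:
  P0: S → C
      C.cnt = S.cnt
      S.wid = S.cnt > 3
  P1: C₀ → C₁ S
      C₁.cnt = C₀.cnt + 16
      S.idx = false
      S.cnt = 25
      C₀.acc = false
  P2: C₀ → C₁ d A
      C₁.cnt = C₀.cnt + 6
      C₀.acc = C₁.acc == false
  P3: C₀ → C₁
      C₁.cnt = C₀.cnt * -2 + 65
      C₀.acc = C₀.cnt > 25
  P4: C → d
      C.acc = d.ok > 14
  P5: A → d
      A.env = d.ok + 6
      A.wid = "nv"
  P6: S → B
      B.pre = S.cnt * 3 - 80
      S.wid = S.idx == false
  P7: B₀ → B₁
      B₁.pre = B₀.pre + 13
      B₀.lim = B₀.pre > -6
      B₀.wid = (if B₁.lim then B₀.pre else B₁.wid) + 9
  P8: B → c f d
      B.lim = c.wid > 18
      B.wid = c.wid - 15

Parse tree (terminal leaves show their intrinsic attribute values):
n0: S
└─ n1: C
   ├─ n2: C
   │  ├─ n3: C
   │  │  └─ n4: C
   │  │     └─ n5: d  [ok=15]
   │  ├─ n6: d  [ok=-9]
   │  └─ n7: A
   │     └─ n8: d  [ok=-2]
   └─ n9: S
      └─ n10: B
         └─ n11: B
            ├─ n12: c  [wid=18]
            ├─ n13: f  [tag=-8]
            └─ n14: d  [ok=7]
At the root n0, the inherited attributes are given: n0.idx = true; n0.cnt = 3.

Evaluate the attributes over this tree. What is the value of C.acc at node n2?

1. n0.idx = true  [given at root]
2. n0.cnt = 3  [given at root]
3. n1.cnt = 3  [S.cnt]
4. n2.cnt = 19  [C₀.cnt + 16]
5. n3.cnt = 25  [C₀.cnt + 6]
6. n4.cnt = 15  [C₀.cnt * -2 + 65]
7. n5.ok = 15  [terminal]
8. n4.acc = true  [d.ok > 14]
9. n3.acc = false  [C₀.cnt > 25]
10. n6.ok = -9  [terminal]
11. n8.ok = -2  [terminal]
12. n7.env = 4  [d.ok + 6]
13. n7.wid = "nv"  ["nv"]
14. n2.acc = true  [C₁.acc == false]
15. n9.idx = false  [false]
16. n9.cnt = 25  [25]
17. n10.pre = -5  [S.cnt * 3 - 80]
18. n11.pre = 8  [B₀.pre + 13]
19. n12.wid = 18  [terminal]
20. n13.tag = -8  [terminal]
21. n14.ok = 7  [terminal]
22. n11.lim = false  [c.wid > 18]
23. n11.wid = 3  [c.wid - 15]
24. n10.lim = true  [B₀.pre > -6]
25. n10.wid = 12  [(if B₁.lim then B₀.pre else B₁.wid) + 9]
26. n9.wid = true  [S.idx == false]
27. n1.acc = false  [false]
28. n0.wid = false  [S.cnt > 3]

true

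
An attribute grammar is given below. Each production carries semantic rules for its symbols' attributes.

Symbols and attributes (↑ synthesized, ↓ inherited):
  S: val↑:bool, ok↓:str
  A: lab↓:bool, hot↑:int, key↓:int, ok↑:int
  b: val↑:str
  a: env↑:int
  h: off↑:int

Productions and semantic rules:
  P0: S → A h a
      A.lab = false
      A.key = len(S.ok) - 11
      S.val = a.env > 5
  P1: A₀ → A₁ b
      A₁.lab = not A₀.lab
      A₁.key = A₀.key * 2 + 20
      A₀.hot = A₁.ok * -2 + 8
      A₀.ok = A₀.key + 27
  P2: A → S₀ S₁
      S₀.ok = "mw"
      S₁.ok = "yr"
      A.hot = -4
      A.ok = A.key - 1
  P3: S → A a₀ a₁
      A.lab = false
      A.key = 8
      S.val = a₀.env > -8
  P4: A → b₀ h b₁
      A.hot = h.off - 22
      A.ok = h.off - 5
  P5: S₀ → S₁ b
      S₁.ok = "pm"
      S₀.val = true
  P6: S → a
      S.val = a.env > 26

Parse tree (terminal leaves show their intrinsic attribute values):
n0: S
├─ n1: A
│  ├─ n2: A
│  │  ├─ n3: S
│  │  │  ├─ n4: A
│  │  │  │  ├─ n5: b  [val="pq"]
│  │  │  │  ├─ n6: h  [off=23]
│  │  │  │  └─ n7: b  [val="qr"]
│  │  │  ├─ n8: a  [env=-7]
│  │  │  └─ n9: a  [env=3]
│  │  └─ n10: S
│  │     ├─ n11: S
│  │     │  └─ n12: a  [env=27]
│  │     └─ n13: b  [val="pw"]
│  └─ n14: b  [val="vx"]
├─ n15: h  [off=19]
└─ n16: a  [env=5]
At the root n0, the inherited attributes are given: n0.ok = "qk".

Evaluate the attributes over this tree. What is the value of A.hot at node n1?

1. n0.ok = "qk"  [given at root]
2. n1.lab = false  [false]
3. n1.key = -9  [len(S.ok) - 11]
4. n2.lab = true  [not A₀.lab]
5. n2.key = 2  [A₀.key * 2 + 20]
6. n3.ok = "mw"  ["mw"]
7. n4.lab = false  [false]
8. n4.key = 8  [8]
9. n5.val = "pq"  [terminal]
10. n6.off = 23  [terminal]
11. n7.val = "qr"  [terminal]
12. n4.hot = 1  [h.off - 22]
13. n4.ok = 18  [h.off - 5]
14. n8.env = -7  [terminal]
15. n9.env = 3  [terminal]
16. n3.val = true  [a₀.env > -8]
17. n10.ok = "yr"  ["yr"]
18. n11.ok = "pm"  ["pm"]
19. n12.env = 27  [terminal]
20. n11.val = true  [a.env > 26]
21. n13.val = "pw"  [terminal]
22. n10.val = true  [true]
23. n2.hot = -4  [-4]
24. n2.ok = 1  [A.key - 1]
25. n14.val = "vx"  [terminal]
26. n1.hot = 6  [A₁.ok * -2 + 8]
27. n1.ok = 18  [A₀.key + 27]
28. n15.off = 19  [terminal]
29. n16.env = 5  [terminal]
30. n0.val = false  [a.env > 5]

6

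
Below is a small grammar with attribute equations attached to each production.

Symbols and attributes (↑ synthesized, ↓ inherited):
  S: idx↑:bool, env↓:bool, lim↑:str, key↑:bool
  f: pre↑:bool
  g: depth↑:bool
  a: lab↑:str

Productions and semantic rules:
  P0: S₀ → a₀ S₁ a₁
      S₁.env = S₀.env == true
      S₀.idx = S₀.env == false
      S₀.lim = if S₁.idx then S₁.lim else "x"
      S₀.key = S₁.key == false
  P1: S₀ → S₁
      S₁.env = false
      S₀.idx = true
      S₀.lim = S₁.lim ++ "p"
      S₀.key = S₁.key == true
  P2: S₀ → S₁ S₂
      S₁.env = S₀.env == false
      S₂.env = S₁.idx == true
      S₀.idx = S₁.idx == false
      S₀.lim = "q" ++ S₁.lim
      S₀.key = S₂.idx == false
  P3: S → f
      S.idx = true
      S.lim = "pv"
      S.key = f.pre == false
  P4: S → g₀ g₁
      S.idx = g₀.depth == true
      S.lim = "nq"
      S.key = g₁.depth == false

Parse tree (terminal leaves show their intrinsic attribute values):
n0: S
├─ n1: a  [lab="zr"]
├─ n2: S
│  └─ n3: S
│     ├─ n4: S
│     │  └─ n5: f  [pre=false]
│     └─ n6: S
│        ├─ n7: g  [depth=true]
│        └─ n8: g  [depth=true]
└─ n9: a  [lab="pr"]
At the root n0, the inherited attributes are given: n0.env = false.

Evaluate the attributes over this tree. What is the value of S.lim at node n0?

"qpvp"

1. n0.env = false  [given at root]
2. n1.lab = "zr"  [terminal]
3. n2.env = false  [S₀.env == true]
4. n3.env = false  [false]
5. n4.env = true  [S₀.env == false]
6. n5.pre = false  [terminal]
7. n4.idx = true  [true]
8. n4.lim = "pv"  ["pv"]
9. n4.key = true  [f.pre == false]
10. n6.env = true  [S₁.idx == true]
11. n7.depth = true  [terminal]
12. n8.depth = true  [terminal]
13. n6.idx = true  [g₀.depth == true]
14. n6.lim = "nq"  ["nq"]
15. n6.key = false  [g₁.depth == false]
16. n3.idx = false  [S₁.idx == false]
17. n3.lim = "qpv"  ["q" ++ S₁.lim]
18. n3.key = false  [S₂.idx == false]
19. n2.idx = true  [true]
20. n2.lim = "qpvp"  [S₁.lim ++ "p"]
21. n2.key = false  [S₁.key == true]
22. n9.lab = "pr"  [terminal]
23. n0.idx = true  [S₀.env == false]
24. n0.lim = "qpvp"  [if S₁.idx then S₁.lim else "x"]
25. n0.key = true  [S₁.key == false]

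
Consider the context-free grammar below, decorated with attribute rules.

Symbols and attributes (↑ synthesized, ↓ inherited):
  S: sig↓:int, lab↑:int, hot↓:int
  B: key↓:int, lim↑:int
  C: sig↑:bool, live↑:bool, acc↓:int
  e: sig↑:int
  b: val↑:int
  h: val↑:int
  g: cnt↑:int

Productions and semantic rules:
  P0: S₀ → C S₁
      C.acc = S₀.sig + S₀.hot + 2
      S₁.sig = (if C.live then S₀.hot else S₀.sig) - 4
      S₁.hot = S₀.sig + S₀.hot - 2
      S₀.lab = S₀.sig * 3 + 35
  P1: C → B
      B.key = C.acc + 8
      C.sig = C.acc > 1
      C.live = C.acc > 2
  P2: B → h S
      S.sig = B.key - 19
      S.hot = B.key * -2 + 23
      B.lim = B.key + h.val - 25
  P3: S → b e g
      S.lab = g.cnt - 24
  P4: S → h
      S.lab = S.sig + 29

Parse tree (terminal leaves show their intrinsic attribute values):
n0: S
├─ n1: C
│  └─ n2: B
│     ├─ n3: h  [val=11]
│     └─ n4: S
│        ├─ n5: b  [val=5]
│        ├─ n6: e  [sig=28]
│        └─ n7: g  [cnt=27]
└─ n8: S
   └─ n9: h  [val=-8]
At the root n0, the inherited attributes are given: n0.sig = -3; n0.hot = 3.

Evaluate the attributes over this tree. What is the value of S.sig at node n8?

1. n0.sig = -3  [given at root]
2. n0.hot = 3  [given at root]
3. n1.acc = 2  [S₀.sig + S₀.hot + 2]
4. n2.key = 10  [C.acc + 8]
5. n3.val = 11  [terminal]
6. n4.sig = -9  [B.key - 19]
7. n4.hot = 3  [B.key * -2 + 23]
8. n5.val = 5  [terminal]
9. n6.sig = 28  [terminal]
10. n7.cnt = 27  [terminal]
11. n4.lab = 3  [g.cnt - 24]
12. n2.lim = -4  [B.key + h.val - 25]
13. n1.sig = true  [C.acc > 1]
14. n1.live = false  [C.acc > 2]
15. n8.sig = -7  [(if C.live then S₀.hot else S₀.sig) - 4]
16. n8.hot = -2  [S₀.sig + S₀.hot - 2]
17. n9.val = -8  [terminal]
18. n8.lab = 22  [S.sig + 29]
19. n0.lab = 26  [S₀.sig * 3 + 35]

-7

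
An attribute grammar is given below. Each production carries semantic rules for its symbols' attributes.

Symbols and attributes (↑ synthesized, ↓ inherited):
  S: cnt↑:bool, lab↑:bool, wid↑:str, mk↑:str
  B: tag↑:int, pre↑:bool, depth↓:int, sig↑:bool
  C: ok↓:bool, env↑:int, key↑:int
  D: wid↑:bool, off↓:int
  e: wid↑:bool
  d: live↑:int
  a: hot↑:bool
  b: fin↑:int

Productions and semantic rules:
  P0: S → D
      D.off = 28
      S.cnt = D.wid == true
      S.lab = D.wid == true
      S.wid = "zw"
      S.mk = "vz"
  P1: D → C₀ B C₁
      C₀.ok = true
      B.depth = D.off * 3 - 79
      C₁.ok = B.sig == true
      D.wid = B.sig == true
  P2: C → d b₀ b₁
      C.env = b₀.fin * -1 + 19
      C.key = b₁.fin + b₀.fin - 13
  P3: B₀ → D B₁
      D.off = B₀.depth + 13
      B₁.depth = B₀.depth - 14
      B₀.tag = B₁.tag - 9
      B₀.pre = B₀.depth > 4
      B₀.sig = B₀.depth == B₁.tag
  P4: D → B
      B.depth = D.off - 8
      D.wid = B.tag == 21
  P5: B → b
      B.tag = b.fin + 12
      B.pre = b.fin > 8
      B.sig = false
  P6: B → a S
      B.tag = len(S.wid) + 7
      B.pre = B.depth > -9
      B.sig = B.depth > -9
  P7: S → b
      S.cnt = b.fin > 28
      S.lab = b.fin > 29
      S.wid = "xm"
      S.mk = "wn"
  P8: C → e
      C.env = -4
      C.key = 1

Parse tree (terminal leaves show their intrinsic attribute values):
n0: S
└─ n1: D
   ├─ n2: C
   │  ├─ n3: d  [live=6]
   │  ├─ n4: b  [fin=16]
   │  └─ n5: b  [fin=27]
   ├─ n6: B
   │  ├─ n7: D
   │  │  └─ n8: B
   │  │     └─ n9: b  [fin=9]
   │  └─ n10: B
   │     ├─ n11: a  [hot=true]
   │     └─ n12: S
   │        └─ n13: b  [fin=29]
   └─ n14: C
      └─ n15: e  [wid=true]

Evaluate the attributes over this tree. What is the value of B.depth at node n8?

1. n1.off = 28  [28]
2. n2.ok = true  [true]
3. n3.live = 6  [terminal]
4. n4.fin = 16  [terminal]
5. n5.fin = 27  [terminal]
6. n2.env = 3  [b₀.fin * -1 + 19]
7. n2.key = 30  [b₁.fin + b₀.fin - 13]
8. n6.depth = 5  [D.off * 3 - 79]
9. n7.off = 18  [B₀.depth + 13]
10. n8.depth = 10  [D.off - 8]
11. n9.fin = 9  [terminal]
12. n8.tag = 21  [b.fin + 12]
13. n8.pre = true  [b.fin > 8]
14. n8.sig = false  [false]
15. n7.wid = true  [B.tag == 21]
16. n10.depth = -9  [B₀.depth - 14]
17. n11.hot = true  [terminal]
18. n13.fin = 29  [terminal]
19. n12.cnt = true  [b.fin > 28]
20. n12.lab = false  [b.fin > 29]
21. n12.wid = "xm"  ["xm"]
22. n12.mk = "wn"  ["wn"]
23. n10.tag = 9  [len(S.wid) + 7]
24. n10.pre = false  [B.depth > -9]
25. n10.sig = false  [B.depth > -9]
26. n6.tag = 0  [B₁.tag - 9]
27. n6.pre = true  [B₀.depth > 4]
28. n6.sig = false  [B₀.depth == B₁.tag]
29. n14.ok = false  [B.sig == true]
30. n15.wid = true  [terminal]
31. n14.env = -4  [-4]
32. n14.key = 1  [1]
33. n1.wid = false  [B.sig == true]
34. n0.cnt = false  [D.wid == true]
35. n0.lab = false  [D.wid == true]
36. n0.wid = "zw"  ["zw"]
37. n0.mk = "vz"  ["vz"]

10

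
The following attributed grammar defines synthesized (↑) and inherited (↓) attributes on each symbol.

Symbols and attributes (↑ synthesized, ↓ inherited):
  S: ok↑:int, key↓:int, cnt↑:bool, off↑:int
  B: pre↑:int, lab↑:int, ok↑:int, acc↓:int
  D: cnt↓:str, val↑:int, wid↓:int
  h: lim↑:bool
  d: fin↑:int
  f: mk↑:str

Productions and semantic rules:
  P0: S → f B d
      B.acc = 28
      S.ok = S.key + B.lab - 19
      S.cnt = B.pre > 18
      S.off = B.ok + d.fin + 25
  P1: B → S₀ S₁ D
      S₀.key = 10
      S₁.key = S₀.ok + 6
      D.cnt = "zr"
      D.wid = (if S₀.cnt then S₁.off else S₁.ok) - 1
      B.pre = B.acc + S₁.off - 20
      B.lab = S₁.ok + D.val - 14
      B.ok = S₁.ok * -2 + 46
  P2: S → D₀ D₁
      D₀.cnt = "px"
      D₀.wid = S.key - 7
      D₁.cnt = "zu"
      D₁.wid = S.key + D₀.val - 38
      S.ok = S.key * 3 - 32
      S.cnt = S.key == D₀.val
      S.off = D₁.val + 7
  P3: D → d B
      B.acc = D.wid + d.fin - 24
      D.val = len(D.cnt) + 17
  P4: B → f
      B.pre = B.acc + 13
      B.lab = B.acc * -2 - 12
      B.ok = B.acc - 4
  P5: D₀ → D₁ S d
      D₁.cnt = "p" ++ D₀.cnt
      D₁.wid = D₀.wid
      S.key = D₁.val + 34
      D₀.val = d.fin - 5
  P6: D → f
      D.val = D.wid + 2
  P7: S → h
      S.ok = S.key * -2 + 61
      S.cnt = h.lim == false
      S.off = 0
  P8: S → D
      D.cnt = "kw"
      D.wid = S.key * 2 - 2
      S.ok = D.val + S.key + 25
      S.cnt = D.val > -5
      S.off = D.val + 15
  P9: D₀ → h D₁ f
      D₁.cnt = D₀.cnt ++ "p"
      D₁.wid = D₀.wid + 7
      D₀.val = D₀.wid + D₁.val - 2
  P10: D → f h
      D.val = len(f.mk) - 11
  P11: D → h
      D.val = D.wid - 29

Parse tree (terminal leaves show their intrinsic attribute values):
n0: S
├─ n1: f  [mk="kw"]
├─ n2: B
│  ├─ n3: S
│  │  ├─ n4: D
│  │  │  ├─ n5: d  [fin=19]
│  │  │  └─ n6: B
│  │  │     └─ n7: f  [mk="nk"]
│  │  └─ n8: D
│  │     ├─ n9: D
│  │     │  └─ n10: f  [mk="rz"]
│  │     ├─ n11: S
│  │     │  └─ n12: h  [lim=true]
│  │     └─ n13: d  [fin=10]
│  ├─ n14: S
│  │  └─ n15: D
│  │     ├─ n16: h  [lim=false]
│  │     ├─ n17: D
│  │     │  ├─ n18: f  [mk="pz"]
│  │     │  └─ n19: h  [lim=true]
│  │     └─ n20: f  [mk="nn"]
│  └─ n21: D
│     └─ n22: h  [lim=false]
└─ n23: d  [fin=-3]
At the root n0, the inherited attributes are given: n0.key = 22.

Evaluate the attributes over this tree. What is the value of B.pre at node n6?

1. n0.key = 22  [given at root]
2. n1.mk = "kw"  [terminal]
3. n2.acc = 28  [28]
4. n3.key = 10  [10]
5. n4.cnt = "px"  ["px"]
6. n4.wid = 3  [S.key - 7]
7. n5.fin = 19  [terminal]
8. n6.acc = -2  [D.wid + d.fin - 24]
9. n7.mk = "nk"  [terminal]
10. n6.pre = 11  [B.acc + 13]
11. n6.lab = -8  [B.acc * -2 - 12]
12. n6.ok = -6  [B.acc - 4]
13. n4.val = 19  [len(D.cnt) + 17]
14. n8.cnt = "zu"  ["zu"]
15. n8.wid = -9  [S.key + D₀.val - 38]
16. n9.cnt = "pzu"  ["p" ++ D₀.cnt]
17. n9.wid = -9  [D₀.wid]
18. n10.mk = "rz"  [terminal]
19. n9.val = -7  [D.wid + 2]
20. n11.key = 27  [D₁.val + 34]
21. n12.lim = true  [terminal]
22. n11.ok = 7  [S.key * -2 + 61]
23. n11.cnt = false  [h.lim == false]
24. n11.off = 0  [0]
25. n13.fin = 10  [terminal]
26. n8.val = 5  [d.fin - 5]
27. n3.ok = -2  [S.key * 3 - 32]
28. n3.cnt = false  [S.key == D₀.val]
29. n3.off = 12  [D₁.val + 7]
30. n14.key = 4  [S₀.ok + 6]
31. n15.cnt = "kw"  ["kw"]
32. n15.wid = 6  [S.key * 2 - 2]
33. n16.lim = false  [terminal]
34. n17.cnt = "kwp"  [D₀.cnt ++ "p"]
35. n17.wid = 13  [D₀.wid + 7]
36. n18.mk = "pz"  [terminal]
37. n19.lim = true  [terminal]
38. n17.val = -9  [len(f.mk) - 11]
39. n20.mk = "nn"  [terminal]
40. n15.val = -5  [D₀.wid + D₁.val - 2]
41. n14.ok = 24  [D.val + S.key + 25]
42. n14.cnt = false  [D.val > -5]
43. n14.off = 10  [D.val + 15]
44. n21.cnt = "zr"  ["zr"]
45. n21.wid = 23  [(if S₀.cnt then S₁.off else S₁.ok) - 1]
46. n22.lim = false  [terminal]
47. n21.val = -6  [D.wid - 29]
48. n2.pre = 18  [B.acc + S₁.off - 20]
49. n2.lab = 4  [S₁.ok + D.val - 14]
50. n2.ok = -2  [S₁.ok * -2 + 46]
51. n23.fin = -3  [terminal]
52. n0.ok = 7  [S.key + B.lab - 19]
53. n0.cnt = false  [B.pre > 18]
54. n0.off = 20  [B.ok + d.fin + 25]

11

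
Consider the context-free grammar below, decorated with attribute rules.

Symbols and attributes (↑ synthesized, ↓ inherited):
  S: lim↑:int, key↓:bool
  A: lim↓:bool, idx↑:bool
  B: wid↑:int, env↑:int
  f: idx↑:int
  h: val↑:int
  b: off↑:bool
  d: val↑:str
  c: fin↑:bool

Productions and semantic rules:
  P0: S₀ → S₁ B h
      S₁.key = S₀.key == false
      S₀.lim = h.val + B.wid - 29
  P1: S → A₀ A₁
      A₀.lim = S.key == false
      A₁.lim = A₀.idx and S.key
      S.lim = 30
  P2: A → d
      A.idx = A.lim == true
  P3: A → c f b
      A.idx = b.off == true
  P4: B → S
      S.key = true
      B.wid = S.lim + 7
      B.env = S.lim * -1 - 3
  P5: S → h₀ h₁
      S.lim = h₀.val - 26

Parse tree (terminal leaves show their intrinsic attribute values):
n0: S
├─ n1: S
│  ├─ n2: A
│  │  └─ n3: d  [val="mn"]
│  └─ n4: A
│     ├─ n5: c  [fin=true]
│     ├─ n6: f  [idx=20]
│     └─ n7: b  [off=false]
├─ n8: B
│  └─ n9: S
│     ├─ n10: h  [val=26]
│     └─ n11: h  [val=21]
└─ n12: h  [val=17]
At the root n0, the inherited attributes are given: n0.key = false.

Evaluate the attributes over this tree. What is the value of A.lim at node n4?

1. n0.key = false  [given at root]
2. n1.key = true  [S₀.key == false]
3. n2.lim = false  [S.key == false]
4. n3.val = "mn"  [terminal]
5. n2.idx = false  [A.lim == true]
6. n4.lim = false  [A₀.idx and S.key]
7. n5.fin = true  [terminal]
8. n6.idx = 20  [terminal]
9. n7.off = false  [terminal]
10. n4.idx = false  [b.off == true]
11. n1.lim = 30  [30]
12. n9.key = true  [true]
13. n10.val = 26  [terminal]
14. n11.val = 21  [terminal]
15. n9.lim = 0  [h₀.val - 26]
16. n8.wid = 7  [S.lim + 7]
17. n8.env = -3  [S.lim * -1 - 3]
18. n12.val = 17  [terminal]
19. n0.lim = -5  [h.val + B.wid - 29]

false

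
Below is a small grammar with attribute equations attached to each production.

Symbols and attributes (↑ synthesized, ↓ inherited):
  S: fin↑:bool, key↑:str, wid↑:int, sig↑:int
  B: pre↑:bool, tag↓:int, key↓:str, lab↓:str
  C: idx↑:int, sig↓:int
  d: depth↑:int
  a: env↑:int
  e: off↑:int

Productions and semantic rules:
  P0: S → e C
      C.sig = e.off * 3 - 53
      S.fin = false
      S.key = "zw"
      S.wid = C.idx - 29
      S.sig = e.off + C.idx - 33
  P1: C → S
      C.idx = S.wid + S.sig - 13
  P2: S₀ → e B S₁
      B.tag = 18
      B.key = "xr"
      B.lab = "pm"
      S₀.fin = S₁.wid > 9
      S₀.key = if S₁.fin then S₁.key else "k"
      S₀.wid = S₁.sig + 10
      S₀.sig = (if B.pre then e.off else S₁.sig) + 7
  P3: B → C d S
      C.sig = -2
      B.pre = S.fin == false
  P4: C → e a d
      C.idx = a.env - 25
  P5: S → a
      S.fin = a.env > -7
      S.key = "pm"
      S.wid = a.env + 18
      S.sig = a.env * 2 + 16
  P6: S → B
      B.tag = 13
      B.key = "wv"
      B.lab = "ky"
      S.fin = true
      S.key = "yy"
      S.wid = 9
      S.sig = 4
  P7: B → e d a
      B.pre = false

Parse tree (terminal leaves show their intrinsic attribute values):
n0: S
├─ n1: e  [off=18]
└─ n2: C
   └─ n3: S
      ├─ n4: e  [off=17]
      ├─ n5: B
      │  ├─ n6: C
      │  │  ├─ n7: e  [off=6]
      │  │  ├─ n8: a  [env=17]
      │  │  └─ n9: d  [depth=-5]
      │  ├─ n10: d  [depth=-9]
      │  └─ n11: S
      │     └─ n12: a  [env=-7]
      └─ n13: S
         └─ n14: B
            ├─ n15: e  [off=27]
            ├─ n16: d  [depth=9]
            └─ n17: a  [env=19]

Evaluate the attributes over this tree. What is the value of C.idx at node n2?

25

1. n1.off = 18  [terminal]
2. n2.sig = 1  [e.off * 3 - 53]
3. n4.off = 17  [terminal]
4. n5.tag = 18  [18]
5. n5.key = "xr"  ["xr"]
6. n5.lab = "pm"  ["pm"]
7. n6.sig = -2  [-2]
8. n7.off = 6  [terminal]
9. n8.env = 17  [terminal]
10. n9.depth = -5  [terminal]
11. n6.idx = -8  [a.env - 25]
12. n10.depth = -9  [terminal]
13. n12.env = -7  [terminal]
14. n11.fin = false  [a.env > -7]
15. n11.key = "pm"  ["pm"]
16. n11.wid = 11  [a.env + 18]
17. n11.sig = 2  [a.env * 2 + 16]
18. n5.pre = true  [S.fin == false]
19. n14.tag = 13  [13]
20. n14.key = "wv"  ["wv"]
21. n14.lab = "ky"  ["ky"]
22. n15.off = 27  [terminal]
23. n16.depth = 9  [terminal]
24. n17.env = 19  [terminal]
25. n14.pre = false  [false]
26. n13.fin = true  [true]
27. n13.key = "yy"  ["yy"]
28. n13.wid = 9  [9]
29. n13.sig = 4  [4]
30. n3.fin = false  [S₁.wid > 9]
31. n3.key = "yy"  [if S₁.fin then S₁.key else "k"]
32. n3.wid = 14  [S₁.sig + 10]
33. n3.sig = 24  [(if B.pre then e.off else S₁.sig) + 7]
34. n2.idx = 25  [S.wid + S.sig - 13]
35. n0.fin = false  [false]
36. n0.key = "zw"  ["zw"]
37. n0.wid = -4  [C.idx - 29]
38. n0.sig = 10  [e.off + C.idx - 33]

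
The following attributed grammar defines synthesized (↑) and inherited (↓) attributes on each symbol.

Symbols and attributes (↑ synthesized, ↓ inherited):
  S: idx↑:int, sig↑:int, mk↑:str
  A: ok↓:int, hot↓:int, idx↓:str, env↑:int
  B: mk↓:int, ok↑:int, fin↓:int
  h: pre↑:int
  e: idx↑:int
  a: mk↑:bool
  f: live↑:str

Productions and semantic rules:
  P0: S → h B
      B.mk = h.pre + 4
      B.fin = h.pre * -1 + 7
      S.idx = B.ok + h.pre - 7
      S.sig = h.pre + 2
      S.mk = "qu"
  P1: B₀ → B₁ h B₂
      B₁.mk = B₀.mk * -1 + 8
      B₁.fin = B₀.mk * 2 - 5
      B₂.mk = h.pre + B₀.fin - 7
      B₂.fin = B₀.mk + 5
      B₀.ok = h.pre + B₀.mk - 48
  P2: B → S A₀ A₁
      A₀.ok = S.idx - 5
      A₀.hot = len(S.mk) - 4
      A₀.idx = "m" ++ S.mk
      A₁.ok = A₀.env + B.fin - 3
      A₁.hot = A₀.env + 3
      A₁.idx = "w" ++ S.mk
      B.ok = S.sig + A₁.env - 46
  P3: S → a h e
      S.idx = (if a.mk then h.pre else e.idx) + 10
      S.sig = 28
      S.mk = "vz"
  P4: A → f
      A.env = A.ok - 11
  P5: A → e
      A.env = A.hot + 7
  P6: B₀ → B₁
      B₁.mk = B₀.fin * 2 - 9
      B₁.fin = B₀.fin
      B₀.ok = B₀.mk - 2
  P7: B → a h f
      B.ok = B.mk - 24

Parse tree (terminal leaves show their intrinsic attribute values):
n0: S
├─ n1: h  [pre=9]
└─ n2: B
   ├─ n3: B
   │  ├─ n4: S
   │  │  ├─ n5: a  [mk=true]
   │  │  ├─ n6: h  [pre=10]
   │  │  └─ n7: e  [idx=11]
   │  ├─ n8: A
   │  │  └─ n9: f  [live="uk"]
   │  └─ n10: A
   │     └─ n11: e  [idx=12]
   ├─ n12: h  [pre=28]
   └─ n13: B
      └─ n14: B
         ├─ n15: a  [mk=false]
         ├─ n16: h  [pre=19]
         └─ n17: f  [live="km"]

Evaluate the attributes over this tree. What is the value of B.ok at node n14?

3

1. n1.pre = 9  [terminal]
2. n2.mk = 13  [h.pre + 4]
3. n2.fin = -2  [h.pre * -1 + 7]
4. n3.mk = -5  [B₀.mk * -1 + 8]
5. n3.fin = 21  [B₀.mk * 2 - 5]
6. n5.mk = true  [terminal]
7. n6.pre = 10  [terminal]
8. n7.idx = 11  [terminal]
9. n4.idx = 20  [(if a.mk then h.pre else e.idx) + 10]
10. n4.sig = 28  [28]
11. n4.mk = "vz"  ["vz"]
12. n8.ok = 15  [S.idx - 5]
13. n8.hot = -2  [len(S.mk) - 4]
14. n8.idx = "mvz"  ["m" ++ S.mk]
15. n9.live = "uk"  [terminal]
16. n8.env = 4  [A.ok - 11]
17. n10.ok = 22  [A₀.env + B.fin - 3]
18. n10.hot = 7  [A₀.env + 3]
19. n10.idx = "wvz"  ["w" ++ S.mk]
20. n11.idx = 12  [terminal]
21. n10.env = 14  [A.hot + 7]
22. n3.ok = -4  [S.sig + A₁.env - 46]
23. n12.pre = 28  [terminal]
24. n13.mk = 19  [h.pre + B₀.fin - 7]
25. n13.fin = 18  [B₀.mk + 5]
26. n14.mk = 27  [B₀.fin * 2 - 9]
27. n14.fin = 18  [B₀.fin]
28. n15.mk = false  [terminal]
29. n16.pre = 19  [terminal]
30. n17.live = "km"  [terminal]
31. n14.ok = 3  [B.mk - 24]
32. n13.ok = 17  [B₀.mk - 2]
33. n2.ok = -7  [h.pre + B₀.mk - 48]
34. n0.idx = -5  [B.ok + h.pre - 7]
35. n0.sig = 11  [h.pre + 2]
36. n0.mk = "qu"  ["qu"]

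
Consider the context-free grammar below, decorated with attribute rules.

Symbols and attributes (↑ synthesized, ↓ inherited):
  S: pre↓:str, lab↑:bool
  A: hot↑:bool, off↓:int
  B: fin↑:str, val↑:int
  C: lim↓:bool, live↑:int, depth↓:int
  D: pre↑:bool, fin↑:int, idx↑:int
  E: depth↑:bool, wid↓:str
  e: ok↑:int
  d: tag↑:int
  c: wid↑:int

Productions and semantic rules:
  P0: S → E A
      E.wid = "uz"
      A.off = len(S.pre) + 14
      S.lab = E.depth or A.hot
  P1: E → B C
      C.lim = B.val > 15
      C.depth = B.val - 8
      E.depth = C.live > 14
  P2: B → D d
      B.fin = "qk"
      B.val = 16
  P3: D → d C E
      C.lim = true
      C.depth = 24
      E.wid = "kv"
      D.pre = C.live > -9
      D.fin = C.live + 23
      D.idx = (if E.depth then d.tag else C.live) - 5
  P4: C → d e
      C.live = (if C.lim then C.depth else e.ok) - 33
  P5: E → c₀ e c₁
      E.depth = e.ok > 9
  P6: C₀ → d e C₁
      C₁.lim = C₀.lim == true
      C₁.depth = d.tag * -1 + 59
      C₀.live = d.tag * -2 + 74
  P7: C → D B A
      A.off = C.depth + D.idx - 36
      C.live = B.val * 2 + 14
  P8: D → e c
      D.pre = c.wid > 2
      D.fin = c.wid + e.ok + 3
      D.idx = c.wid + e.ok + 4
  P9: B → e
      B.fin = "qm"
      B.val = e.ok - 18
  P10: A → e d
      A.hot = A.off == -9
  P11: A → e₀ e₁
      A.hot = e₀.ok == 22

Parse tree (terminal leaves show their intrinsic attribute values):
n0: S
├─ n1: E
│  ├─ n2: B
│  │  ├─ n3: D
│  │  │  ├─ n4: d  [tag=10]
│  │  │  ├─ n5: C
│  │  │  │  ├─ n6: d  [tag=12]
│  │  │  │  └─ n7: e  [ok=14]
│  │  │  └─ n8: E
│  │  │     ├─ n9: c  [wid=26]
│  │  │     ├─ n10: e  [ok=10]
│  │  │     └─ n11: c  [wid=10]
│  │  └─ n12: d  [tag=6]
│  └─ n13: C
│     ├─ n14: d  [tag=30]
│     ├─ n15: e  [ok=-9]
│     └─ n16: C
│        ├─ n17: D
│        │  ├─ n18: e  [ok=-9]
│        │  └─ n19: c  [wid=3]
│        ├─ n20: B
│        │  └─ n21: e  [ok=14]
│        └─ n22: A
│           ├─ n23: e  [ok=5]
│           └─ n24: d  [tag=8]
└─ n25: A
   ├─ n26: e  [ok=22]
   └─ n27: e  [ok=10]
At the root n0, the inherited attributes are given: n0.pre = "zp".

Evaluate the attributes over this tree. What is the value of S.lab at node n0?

true

1. n0.pre = "zp"  [given at root]
2. n1.wid = "uz"  ["uz"]
3. n4.tag = 10  [terminal]
4. n5.lim = true  [true]
5. n5.depth = 24  [24]
6. n6.tag = 12  [terminal]
7. n7.ok = 14  [terminal]
8. n5.live = -9  [(if C.lim then C.depth else e.ok) - 33]
9. n8.wid = "kv"  ["kv"]
10. n9.wid = 26  [terminal]
11. n10.ok = 10  [terminal]
12. n11.wid = 10  [terminal]
13. n8.depth = true  [e.ok > 9]
14. n3.pre = false  [C.live > -9]
15. n3.fin = 14  [C.live + 23]
16. n3.idx = 5  [(if E.depth then d.tag else C.live) - 5]
17. n12.tag = 6  [terminal]
18. n2.fin = "qk"  ["qk"]
19. n2.val = 16  [16]
20. n13.lim = true  [B.val > 15]
21. n13.depth = 8  [B.val - 8]
22. n14.tag = 30  [terminal]
23. n15.ok = -9  [terminal]
24. n16.lim = true  [C₀.lim == true]
25. n16.depth = 29  [d.tag * -1 + 59]
26. n18.ok = -9  [terminal]
27. n19.wid = 3  [terminal]
28. n17.pre = true  [c.wid > 2]
29. n17.fin = -3  [c.wid + e.ok + 3]
30. n17.idx = -2  [c.wid + e.ok + 4]
31. n21.ok = 14  [terminal]
32. n20.fin = "qm"  ["qm"]
33. n20.val = -4  [e.ok - 18]
34. n22.off = -9  [C.depth + D.idx - 36]
35. n23.ok = 5  [terminal]
36. n24.tag = 8  [terminal]
37. n22.hot = true  [A.off == -9]
38. n16.live = 6  [B.val * 2 + 14]
39. n13.live = 14  [d.tag * -2 + 74]
40. n1.depth = false  [C.live > 14]
41. n25.off = 16  [len(S.pre) + 14]
42. n26.ok = 22  [terminal]
43. n27.ok = 10  [terminal]
44. n25.hot = true  [e₀.ok == 22]
45. n0.lab = true  [E.depth or A.hot]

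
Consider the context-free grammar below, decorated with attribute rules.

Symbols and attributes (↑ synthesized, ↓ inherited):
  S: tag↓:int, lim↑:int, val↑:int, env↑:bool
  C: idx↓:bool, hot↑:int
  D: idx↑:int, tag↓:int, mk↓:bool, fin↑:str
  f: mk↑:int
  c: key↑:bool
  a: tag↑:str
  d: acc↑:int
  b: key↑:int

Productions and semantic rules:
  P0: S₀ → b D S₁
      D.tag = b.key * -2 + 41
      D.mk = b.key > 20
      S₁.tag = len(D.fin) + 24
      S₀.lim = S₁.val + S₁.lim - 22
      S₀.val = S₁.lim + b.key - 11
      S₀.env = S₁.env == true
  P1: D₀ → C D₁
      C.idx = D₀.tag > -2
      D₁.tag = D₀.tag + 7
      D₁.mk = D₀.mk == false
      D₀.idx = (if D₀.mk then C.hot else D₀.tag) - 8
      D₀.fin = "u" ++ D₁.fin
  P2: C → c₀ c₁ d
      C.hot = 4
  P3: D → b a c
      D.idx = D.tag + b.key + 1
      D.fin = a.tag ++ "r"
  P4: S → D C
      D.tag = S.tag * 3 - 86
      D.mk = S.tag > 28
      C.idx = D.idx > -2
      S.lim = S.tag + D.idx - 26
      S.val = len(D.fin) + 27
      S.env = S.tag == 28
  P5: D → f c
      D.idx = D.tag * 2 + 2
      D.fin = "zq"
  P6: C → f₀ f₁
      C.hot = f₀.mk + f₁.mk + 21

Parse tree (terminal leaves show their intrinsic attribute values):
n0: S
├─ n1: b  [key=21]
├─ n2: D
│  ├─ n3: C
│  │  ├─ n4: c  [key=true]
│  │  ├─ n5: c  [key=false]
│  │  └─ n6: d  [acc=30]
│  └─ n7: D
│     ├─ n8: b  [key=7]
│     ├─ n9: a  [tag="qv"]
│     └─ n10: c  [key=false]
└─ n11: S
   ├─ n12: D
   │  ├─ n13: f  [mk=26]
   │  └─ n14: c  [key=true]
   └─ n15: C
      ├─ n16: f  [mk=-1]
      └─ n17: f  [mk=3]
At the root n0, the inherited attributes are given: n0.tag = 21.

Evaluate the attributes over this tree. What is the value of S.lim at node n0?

7

1. n0.tag = 21  [given at root]
2. n1.key = 21  [terminal]
3. n2.tag = -1  [b.key * -2 + 41]
4. n2.mk = true  [b.key > 20]
5. n3.idx = true  [D₀.tag > -2]
6. n4.key = true  [terminal]
7. n5.key = false  [terminal]
8. n6.acc = 30  [terminal]
9. n3.hot = 4  [4]
10. n7.tag = 6  [D₀.tag + 7]
11. n7.mk = false  [D₀.mk == false]
12. n8.key = 7  [terminal]
13. n9.tag = "qv"  [terminal]
14. n10.key = false  [terminal]
15. n7.idx = 14  [D.tag + b.key + 1]
16. n7.fin = "qvr"  [a.tag ++ "r"]
17. n2.idx = -4  [(if D₀.mk then C.hot else D₀.tag) - 8]
18. n2.fin = "uqvr"  ["u" ++ D₁.fin]
19. n11.tag = 28  [len(D.fin) + 24]
20. n12.tag = -2  [S.tag * 3 - 86]
21. n12.mk = false  [S.tag > 28]
22. n13.mk = 26  [terminal]
23. n14.key = true  [terminal]
24. n12.idx = -2  [D.tag * 2 + 2]
25. n12.fin = "zq"  ["zq"]
26. n15.idx = false  [D.idx > -2]
27. n16.mk = -1  [terminal]
28. n17.mk = 3  [terminal]
29. n15.hot = 23  [f₀.mk + f₁.mk + 21]
30. n11.lim = 0  [S.tag + D.idx - 26]
31. n11.val = 29  [len(D.fin) + 27]
32. n11.env = true  [S.tag == 28]
33. n0.lim = 7  [S₁.val + S₁.lim - 22]
34. n0.val = 10  [S₁.lim + b.key - 11]
35. n0.env = true  [S₁.env == true]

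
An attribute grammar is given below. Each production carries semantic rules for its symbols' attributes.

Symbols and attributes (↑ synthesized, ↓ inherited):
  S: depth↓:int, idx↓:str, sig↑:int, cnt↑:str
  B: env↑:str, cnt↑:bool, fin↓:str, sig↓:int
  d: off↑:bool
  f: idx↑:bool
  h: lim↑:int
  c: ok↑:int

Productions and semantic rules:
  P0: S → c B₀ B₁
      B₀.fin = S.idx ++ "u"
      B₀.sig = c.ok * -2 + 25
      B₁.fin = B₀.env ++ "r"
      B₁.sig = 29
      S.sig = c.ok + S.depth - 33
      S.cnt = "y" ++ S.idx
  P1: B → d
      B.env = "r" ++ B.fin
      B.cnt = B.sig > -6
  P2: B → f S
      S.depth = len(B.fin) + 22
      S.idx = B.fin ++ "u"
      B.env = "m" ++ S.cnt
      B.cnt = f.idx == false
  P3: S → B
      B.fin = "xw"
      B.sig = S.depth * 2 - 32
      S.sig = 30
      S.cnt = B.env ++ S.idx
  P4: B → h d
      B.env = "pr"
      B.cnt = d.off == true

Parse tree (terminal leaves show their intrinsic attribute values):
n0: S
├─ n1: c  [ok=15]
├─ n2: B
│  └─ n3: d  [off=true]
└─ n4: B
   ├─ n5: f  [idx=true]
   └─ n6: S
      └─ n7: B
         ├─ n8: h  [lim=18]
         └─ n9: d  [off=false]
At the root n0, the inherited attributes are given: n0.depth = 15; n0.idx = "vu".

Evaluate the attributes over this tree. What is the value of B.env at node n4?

1. n0.depth = 15  [given at root]
2. n0.idx = "vu"  [given at root]
3. n1.ok = 15  [terminal]
4. n2.fin = "vuu"  [S.idx ++ "u"]
5. n2.sig = -5  [c.ok * -2 + 25]
6. n3.off = true  [terminal]
7. n2.env = "rvuu"  ["r" ++ B.fin]
8. n2.cnt = true  [B.sig > -6]
9. n4.fin = "rvuur"  [B₀.env ++ "r"]
10. n4.sig = 29  [29]
11. n5.idx = true  [terminal]
12. n6.depth = 27  [len(B.fin) + 22]
13. n6.idx = "rvuuru"  [B.fin ++ "u"]
14. n7.fin = "xw"  ["xw"]
15. n7.sig = 22  [S.depth * 2 - 32]
16. n8.lim = 18  [terminal]
17. n9.off = false  [terminal]
18. n7.env = "pr"  ["pr"]
19. n7.cnt = false  [d.off == true]
20. n6.sig = 30  [30]
21. n6.cnt = "prrvuuru"  [B.env ++ S.idx]
22. n4.env = "mprrvuuru"  ["m" ++ S.cnt]
23. n4.cnt = false  [f.idx == false]
24. n0.sig = -3  [c.ok + S.depth - 33]
25. n0.cnt = "yvu"  ["y" ++ S.idx]

"mprrvuuru"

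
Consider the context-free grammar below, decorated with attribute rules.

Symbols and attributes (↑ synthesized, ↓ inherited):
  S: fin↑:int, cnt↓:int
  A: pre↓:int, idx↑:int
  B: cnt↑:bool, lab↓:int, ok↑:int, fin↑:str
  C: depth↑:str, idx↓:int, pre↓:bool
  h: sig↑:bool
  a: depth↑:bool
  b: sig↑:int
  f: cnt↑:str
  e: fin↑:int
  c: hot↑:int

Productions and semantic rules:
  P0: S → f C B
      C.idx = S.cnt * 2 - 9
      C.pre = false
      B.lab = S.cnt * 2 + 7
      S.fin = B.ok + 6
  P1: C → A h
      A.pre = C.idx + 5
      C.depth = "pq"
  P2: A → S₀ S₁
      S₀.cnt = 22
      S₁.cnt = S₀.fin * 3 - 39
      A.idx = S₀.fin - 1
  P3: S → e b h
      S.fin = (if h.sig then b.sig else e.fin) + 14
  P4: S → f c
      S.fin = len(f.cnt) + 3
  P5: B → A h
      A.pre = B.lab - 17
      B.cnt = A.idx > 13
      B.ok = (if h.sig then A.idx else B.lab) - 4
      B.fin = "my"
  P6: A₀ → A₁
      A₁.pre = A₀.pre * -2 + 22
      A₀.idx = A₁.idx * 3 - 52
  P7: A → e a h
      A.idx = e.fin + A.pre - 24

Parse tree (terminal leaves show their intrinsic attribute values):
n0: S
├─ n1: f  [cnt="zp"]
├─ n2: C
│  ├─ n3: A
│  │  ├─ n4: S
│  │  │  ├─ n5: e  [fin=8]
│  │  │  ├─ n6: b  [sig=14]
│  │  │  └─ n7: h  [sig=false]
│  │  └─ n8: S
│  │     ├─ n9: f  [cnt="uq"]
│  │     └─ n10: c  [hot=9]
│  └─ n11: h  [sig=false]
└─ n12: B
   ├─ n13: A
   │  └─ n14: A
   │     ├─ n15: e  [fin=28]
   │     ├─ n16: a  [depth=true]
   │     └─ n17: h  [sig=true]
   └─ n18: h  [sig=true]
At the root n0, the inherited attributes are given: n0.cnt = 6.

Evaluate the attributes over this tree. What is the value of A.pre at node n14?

1. n0.cnt = 6  [given at root]
2. n1.cnt = "zp"  [terminal]
3. n2.idx = 3  [S.cnt * 2 - 9]
4. n2.pre = false  [false]
5. n3.pre = 8  [C.idx + 5]
6. n4.cnt = 22  [22]
7. n5.fin = 8  [terminal]
8. n6.sig = 14  [terminal]
9. n7.sig = false  [terminal]
10. n4.fin = 22  [(if h.sig then b.sig else e.fin) + 14]
11. n8.cnt = 27  [S₀.fin * 3 - 39]
12. n9.cnt = "uq"  [terminal]
13. n10.hot = 9  [terminal]
14. n8.fin = 5  [len(f.cnt) + 3]
15. n3.idx = 21  [S₀.fin - 1]
16. n11.sig = false  [terminal]
17. n2.depth = "pq"  ["pq"]
18. n12.lab = 19  [S.cnt * 2 + 7]
19. n13.pre = 2  [B.lab - 17]
20. n14.pre = 18  [A₀.pre * -2 + 22]
21. n15.fin = 28  [terminal]
22. n16.depth = true  [terminal]
23. n17.sig = true  [terminal]
24. n14.idx = 22  [e.fin + A.pre - 24]
25. n13.idx = 14  [A₁.idx * 3 - 52]
26. n18.sig = true  [terminal]
27. n12.cnt = true  [A.idx > 13]
28. n12.ok = 10  [(if h.sig then A.idx else B.lab) - 4]
29. n12.fin = "my"  ["my"]
30. n0.fin = 16  [B.ok + 6]

18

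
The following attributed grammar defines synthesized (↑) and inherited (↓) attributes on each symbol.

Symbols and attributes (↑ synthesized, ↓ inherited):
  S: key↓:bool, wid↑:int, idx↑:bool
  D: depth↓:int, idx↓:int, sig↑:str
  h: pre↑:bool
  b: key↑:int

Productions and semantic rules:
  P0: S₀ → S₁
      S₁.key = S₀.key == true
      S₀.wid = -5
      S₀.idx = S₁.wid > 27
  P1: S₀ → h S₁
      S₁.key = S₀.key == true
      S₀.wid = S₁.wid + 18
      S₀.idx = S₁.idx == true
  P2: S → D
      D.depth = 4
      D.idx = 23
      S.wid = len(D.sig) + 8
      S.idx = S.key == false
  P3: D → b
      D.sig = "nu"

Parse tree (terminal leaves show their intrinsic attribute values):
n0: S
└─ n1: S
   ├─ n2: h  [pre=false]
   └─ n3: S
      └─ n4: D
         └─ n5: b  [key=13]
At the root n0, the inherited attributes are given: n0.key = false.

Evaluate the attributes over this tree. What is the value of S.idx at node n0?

true

1. n0.key = false  [given at root]
2. n1.key = false  [S₀.key == true]
3. n2.pre = false  [terminal]
4. n3.key = false  [S₀.key == true]
5. n4.depth = 4  [4]
6. n4.idx = 23  [23]
7. n5.key = 13  [terminal]
8. n4.sig = "nu"  ["nu"]
9. n3.wid = 10  [len(D.sig) + 8]
10. n3.idx = true  [S.key == false]
11. n1.wid = 28  [S₁.wid + 18]
12. n1.idx = true  [S₁.idx == true]
13. n0.wid = -5  [-5]
14. n0.idx = true  [S₁.wid > 27]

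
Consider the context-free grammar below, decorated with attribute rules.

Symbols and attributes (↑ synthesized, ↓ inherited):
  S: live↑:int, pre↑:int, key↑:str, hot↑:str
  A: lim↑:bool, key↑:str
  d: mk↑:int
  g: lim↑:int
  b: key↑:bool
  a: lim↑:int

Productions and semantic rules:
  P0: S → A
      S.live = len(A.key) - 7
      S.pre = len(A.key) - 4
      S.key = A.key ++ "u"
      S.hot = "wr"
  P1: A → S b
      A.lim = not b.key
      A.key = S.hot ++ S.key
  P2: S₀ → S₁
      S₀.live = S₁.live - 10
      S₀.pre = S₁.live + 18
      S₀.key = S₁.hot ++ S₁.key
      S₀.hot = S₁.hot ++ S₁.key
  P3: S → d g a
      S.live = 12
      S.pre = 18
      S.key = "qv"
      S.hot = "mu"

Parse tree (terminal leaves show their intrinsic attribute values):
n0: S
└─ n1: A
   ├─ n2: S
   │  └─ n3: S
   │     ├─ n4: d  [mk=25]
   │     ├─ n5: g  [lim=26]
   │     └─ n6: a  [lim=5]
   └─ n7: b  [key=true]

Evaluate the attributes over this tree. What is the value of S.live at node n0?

1

1. n4.mk = 25  [terminal]
2. n5.lim = 26  [terminal]
3. n6.lim = 5  [terminal]
4. n3.live = 12  [12]
5. n3.pre = 18  [18]
6. n3.key = "qv"  ["qv"]
7. n3.hot = "mu"  ["mu"]
8. n2.live = 2  [S₁.live - 10]
9. n2.pre = 30  [S₁.live + 18]
10. n2.key = "muqv"  [S₁.hot ++ S₁.key]
11. n2.hot = "muqv"  [S₁.hot ++ S₁.key]
12. n7.key = true  [terminal]
13. n1.lim = false  [not b.key]
14. n1.key = "muqvmuqv"  [S.hot ++ S.key]
15. n0.live = 1  [len(A.key) - 7]
16. n0.pre = 4  [len(A.key) - 4]
17. n0.key = "muqvmuqvu"  [A.key ++ "u"]
18. n0.hot = "wr"  ["wr"]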